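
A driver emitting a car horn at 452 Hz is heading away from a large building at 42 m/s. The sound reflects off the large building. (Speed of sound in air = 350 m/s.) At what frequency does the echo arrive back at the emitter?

The large building receives the sound from a moving source: f₁ = f₀ · v/(v + v_e) = 452 × 350/392 ≈ 404 Hz.
On the return leg the driver is a moving observer: f₂ = f₁ · (v − v_e)/v = 404 × 308/350 ≈ 355 Hz.

355 Hz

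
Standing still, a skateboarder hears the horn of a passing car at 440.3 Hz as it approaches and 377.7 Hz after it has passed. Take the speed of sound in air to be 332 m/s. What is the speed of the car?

f₁/f₂ = (v + v_s)/(v − v_s), so v_s = v · (f₁ − f₂)/(f₁ + f₂).
v_s = 332 × (440.3 − 377.7)/(440.3 + 377.7) = 332 × 62.6/818.0 ≈ 25 m/s.

25 m/s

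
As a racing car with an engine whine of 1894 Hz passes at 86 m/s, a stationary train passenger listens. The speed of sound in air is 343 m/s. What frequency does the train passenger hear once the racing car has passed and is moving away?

1514 Hz

Receding: f₂ = f · v/(v + v_s) = 1894 × 343/429 ≈ 1514 Hz.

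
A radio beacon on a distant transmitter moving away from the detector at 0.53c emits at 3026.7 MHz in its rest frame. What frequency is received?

Relativistic Doppler for frequency: f' = f₀ · √((1 − β)/(1 + β)).
f' = 3026.7 × √(0.4700/1.5300) = 3026.7 × 0.55425 ≈ 1677.5 MHz.

1677.5 MHz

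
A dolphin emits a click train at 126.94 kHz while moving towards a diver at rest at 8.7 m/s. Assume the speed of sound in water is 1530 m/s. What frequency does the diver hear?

127.7 kHz

Only the source moves, toward the listener, so f' = f · v/(v − v_s).
f' = 126.94 × 1530/(1530 − 8.7) = 126.94 × 1530/1521 ≈ 127.7 kHz.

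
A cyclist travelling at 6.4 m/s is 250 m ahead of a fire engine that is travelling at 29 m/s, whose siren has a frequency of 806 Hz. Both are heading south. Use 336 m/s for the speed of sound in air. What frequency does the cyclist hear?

865 Hz

The cyclist is ahead, so the fire engine is moving toward it while the cyclist is moving away from the fire engine.
General Doppler shift: f' = f · (v − v_o)/(v − v_s).
f' = 806 × (336 − 6.4)/(336 − 29) = 806 × 329.6/307 ≈ 865 Hz.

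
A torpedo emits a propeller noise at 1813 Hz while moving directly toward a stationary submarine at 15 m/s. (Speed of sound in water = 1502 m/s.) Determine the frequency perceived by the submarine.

1831 Hz

Moving source, stationary observer: f' = f · v/(v − v_s) since the source is approaching.
f' = 1813 × 1502/(1502 − 15) = 1813 × 1502/1487 ≈ 1831 Hz.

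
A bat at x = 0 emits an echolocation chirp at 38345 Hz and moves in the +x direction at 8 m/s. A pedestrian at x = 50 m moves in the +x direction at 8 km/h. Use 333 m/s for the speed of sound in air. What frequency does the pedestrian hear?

8 km/h = 2.222 m/s.
The observer lies on the +x side, so the source is heading toward the observer and the observer is heading away from the source.
With source approaching and observer receding, f' = f · (v − v_o)/(v − v_s).
f' = 38345 × (333 − 2.222)/(333 − 8) = 38345 × 330.78/325 ≈ 39027 Hz.

39027 Hz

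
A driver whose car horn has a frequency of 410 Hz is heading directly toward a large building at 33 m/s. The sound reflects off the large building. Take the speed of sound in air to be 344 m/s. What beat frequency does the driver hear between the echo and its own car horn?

87 Hz

The large building receives the sound from a moving source: f₁ = f₀ · v/(v − v_e) = 410 × 344/311 ≈ 453.5 Hz.
On the return leg the driver is a moving observer: f₂ = f₁ · (v + v_e)/v = 453.5 × 377/344 ≈ 497.0 Hz.
Equivalently f₂ = f₀ · (v + v_e)/(v − v_e).
Beat against the emitted tone: |f₂ − f₀| = 2v_e·f₀/(v − v_e) = 2 × 33 × 410/311 ≈ 87 Hz.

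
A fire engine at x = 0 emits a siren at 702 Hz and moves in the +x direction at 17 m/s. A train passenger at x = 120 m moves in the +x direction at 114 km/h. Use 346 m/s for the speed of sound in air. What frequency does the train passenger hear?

671 Hz

114 km/h = 31.67 m/s.
The observer lies on the +x side, so the source is heading toward the observer and the observer is heading away from the source.
With source approaching and observer receding, f' = f · (v − v_o)/(v − v_s).
f' = 702 × (346 − 31.67)/(346 − 17) = 702 × 314.33/329 ≈ 671 Hz.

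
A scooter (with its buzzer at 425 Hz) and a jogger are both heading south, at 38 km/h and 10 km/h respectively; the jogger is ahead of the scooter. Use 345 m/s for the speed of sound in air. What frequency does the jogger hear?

38 km/h = 10.56 m/s; 10 km/h = 2.778 m/s.
The jogger is ahead, so the scooter is moving toward it while the jogger is moving away from the scooter.
With source approaching and observer receding, f' = f · (v − v_o)/(v − v_s).
f' = 425 × (345 − 2.778)/(345 − 10.56) = 425 × 342.22/334.44 ≈ 435 Hz.

435 Hz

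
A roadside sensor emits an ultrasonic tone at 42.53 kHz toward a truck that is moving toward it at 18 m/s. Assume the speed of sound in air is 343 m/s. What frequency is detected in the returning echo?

The truck first receives the wave as a moving observer: f₁ = f₀ · (v + u)/v = 42.53 × (343 + 18)/343 ≈ 44.8 kHz.
On reflection it acts as a source moving toward the stationary detector: f₂ = f₁ · v/(v − u) = 44.8 × 343/325 ≈ 47.2 kHz.

47.2 kHz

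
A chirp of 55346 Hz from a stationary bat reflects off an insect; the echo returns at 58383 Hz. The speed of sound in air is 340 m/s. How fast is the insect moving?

9.1 m/s

Double Doppler shift off a moving reflector: f₂ = f₀ · (v + u)/(v − u) (u > 0 toward emitter).
Rearranging, u = v · (f₂ − f₀)/(f₂ + f₀) = 340 × 3037/113729 ≈ 9.1 m/s.
So the insect is moving at 9.1 m/s toward the emitter.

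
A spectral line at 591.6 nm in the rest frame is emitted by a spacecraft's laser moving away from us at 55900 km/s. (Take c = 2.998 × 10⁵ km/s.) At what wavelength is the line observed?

714.4 nm

β = v/c = 55900/299800 = 0.1865.
Relativistic Doppler for wavelength: λ' = λ₀ · √((1 + β)/(1 − β)).
λ' = 591.6 × √(1.1865/0.8135) = 591.6 × 1.20764 ≈ 714.4 nm.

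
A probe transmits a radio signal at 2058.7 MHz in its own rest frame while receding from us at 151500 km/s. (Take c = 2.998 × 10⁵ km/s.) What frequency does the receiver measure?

β = v/c = 151500/299800 = 0.5053.
Relativistic Doppler for frequency: f' = f₀ · √((1 − β)/(1 + β)).
f' = 2058.7 × √(0.4947/1.5053) = 2058.7 × 0.57324 ≈ 1180.1 MHz.

1180.1 MHz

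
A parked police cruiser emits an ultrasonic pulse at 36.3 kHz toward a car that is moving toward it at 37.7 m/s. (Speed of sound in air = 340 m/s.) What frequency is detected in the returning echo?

At the car (a moving observer), f₁ = f₀ · (v + u)/v = 36.3 × 377.7/340 ≈ 40.3 kHz.
The reflection then acts as a moving source: f₂ = f₁ · v/(v − u) ≈ 45.4 kHz.
Equivalently f₂ = f₀ · (v + u)/(v − u).

45.4 kHz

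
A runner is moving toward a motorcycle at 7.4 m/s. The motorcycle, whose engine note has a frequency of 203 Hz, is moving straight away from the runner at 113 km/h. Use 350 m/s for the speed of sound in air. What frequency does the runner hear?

113 km/h = 31.39 m/s.
General Doppler shift: f' = f · (v + v_o)/(v + v_s).
f' = 203 × (350 + 7.4)/(350 + 31.39) = 203 × 357.4/381.39 ≈ 190 Hz.

190 Hz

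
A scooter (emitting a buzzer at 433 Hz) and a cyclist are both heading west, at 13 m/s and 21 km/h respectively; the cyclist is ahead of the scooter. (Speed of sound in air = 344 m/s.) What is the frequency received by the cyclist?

21 km/h = 5.833 m/s.
The cyclist is ahead, so the scooter is moving toward it while the cyclist is moving away from the scooter.
General Doppler shift: f' = f · (v − v_o)/(v − v_s).
f' = 433 × (344 − 5.833)/(344 − 13) = 433 × 338.17/331 ≈ 442 Hz.

442 Hz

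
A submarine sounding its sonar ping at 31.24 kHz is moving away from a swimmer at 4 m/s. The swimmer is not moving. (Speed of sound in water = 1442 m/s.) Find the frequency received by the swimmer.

31.2 kHz

With the source moving away from a stationary observer, f' = f · v/(v + v_s).
f' = 31.24 × 1442/(1442 + 4) = 31.24 × 1442/1446 ≈ 31.2 kHz.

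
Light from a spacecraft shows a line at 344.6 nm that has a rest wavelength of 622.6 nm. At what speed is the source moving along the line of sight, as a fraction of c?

λ'/λ₀ = 0.5535 < 1 (blueshift), so the source is approaching.
λ'/λ₀ = √((1 − β)/(1 + β)) for an approaching source ⇒ β = (1 − r²)/(1 + r²) with r = λ'/λ₀.
β = (1 − 0.3063)/(1 + 0.3063) ≈ 0.531.

0.531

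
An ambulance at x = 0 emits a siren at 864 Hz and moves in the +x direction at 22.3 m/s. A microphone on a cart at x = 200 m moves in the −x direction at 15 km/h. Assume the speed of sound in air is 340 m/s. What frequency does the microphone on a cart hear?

15 km/h = 4.167 m/s.
The observer lies on the +x side, so the source is heading toward the observer and the observer is heading toward the source.
General Doppler shift: f' = f · (v + v_o)/(v − v_s).
f' = 864 × (340 + 4.167)/(340 − 22.3) = 864 × 344.17/317.7 ≈ 936 Hz.

936 Hz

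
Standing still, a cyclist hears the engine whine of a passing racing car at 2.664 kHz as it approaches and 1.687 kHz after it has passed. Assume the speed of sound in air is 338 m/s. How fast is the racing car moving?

f₁/f₂ = (v + v_s)/(v − v_s), so v_s = v · (f₁ − f₂)/(f₁ + f₂).
v_s = 338 × (2.664 − 1.687)/(2.664 + 1.687) = 338 × 0.977/4.351 ≈ 76 m/s.

76 m/s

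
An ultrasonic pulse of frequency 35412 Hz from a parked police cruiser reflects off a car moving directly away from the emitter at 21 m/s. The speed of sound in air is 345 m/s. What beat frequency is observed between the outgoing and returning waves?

4064 Hz

The car first receives the wave as a moving observer: f₁ = f₀ · (v − u)/v = 35412 × (345 − 21)/345 ≈ 33256 Hz.
The reflection then acts as a moving source: f₂ = f₁ · v/(v + u) ≈ 31348 Hz.
Equivalently f₂ = f₀ · (v − u)/(v + u).
Beat frequency: |f₂ − f₀| = 2u·f₀/(v + u) = 2 × 21 × 35412/366 ≈ 4064 Hz.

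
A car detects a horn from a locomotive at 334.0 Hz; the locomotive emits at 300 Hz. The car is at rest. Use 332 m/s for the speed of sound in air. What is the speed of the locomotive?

34 m/s

f' > f, so the locomotive is approaching.
f' = f · v/(v − v_s) ⇒ v_s = v · |1 − f/f'|.
v_s = 332 × |1 − 300/334.0| = 332 × 0.1018 ≈ 34 m/s.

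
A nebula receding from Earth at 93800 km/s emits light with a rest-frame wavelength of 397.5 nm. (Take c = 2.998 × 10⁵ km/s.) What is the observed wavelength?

β = v/c = 93800/299800 = 0.3129.
Relativistic Doppler for wavelength: λ' = λ₀ · √((1 + β)/(1 − β)).
λ' = 397.5 × √(1.3129/0.6871) = 397.5 × 1.38227 ≈ 549.5 nm.

549.5 nm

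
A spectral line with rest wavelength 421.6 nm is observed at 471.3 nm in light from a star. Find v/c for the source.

λ'/λ₀ = 1.1179 > 1 (redshift), so the source is receding.
λ'/λ₀ = √((1 + β)/(1 − β)) for a receding source ⇒ β = (r² − 1)/(r² + 1) with r = λ'/λ₀.
β = (1.2497 − 1)/(1.2497 + 1) ≈ 0.111.

0.111c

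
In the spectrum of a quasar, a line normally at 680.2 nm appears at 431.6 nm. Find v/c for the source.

λ'/λ₀ = 0.6345 < 1 (blueshift), so the source is approaching.
λ'/λ₀ = √((1 − β)/(1 + β)) for an approaching source ⇒ β = (1 − r²)/(1 + r²) with r = λ'/λ₀.
β = (1 − 0.4026)/(1 + 0.4026) ≈ 0.426.

0.426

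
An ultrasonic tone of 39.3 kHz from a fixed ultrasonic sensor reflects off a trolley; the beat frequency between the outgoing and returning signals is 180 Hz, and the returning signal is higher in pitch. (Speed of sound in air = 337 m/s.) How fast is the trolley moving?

0.77 m/s

Double Doppler shift off a moving reflector: f₂ = f₀ · (v + u)/(v − u) (u > 0 toward emitter).
Returning signal is higher, so f₂ = f₀ + Δf = 39300 + 180 = 39480 Hz.
Rearranging, u = v · (f₂ − f₀)/(f₂ + f₀) = 337 × 180/78780 ≈ 0.77 m/s.
So the trolley is moving at 0.77 m/s toward the emitter.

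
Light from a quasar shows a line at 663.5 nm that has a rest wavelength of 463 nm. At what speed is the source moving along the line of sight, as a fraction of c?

λ'/λ₀ = 1.4330 > 1 (redshift), so the source is receding.
λ'/λ₀ = √((1 + β)/(1 − β)) for a receding source ⇒ β = (r² − 1)/(r² + 1) with r = λ'/λ₀.
β = (2.0536 − 1)/(2.0536 + 1) ≈ 0.345.

0.345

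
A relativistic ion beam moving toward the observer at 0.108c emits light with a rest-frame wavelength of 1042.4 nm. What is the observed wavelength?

Relativistic Doppler for wavelength: λ' = λ₀ · √((1 − β)/(1 + β)).
λ' = 1042.4 × √(0.8920/1.1080) = 1042.4 × 0.89725 ≈ 935.3 nm.

935.3 nm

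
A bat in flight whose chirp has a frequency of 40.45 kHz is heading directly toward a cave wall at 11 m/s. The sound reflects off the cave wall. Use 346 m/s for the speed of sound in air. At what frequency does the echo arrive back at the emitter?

43.1 kHz

The cave wall receives the sound from a moving source: f₁ = f₀ · v/(v − v_e) = 40.45 × 346/335 ≈ 41.8 kHz.
On the return leg the bat in flight is a moving observer: f₂ = f₁ · (v + v_e)/v = 41.8 × 357/346 ≈ 43.1 kHz.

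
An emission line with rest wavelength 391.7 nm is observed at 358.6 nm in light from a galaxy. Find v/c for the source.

0.088c

λ'/λ₀ = 0.9155 < 1 (blueshift), so the source is approaching.
λ'/λ₀ = √((1 − β)/(1 + β)) for an approaching source ⇒ β = (1 − r²)/(1 + r²) with r = λ'/λ₀.
β = (1 − 0.8381)/(1 + 0.8381) ≈ 0.088.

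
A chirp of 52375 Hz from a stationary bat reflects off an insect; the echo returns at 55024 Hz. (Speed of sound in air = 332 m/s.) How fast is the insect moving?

8.2 m/s

Double Doppler shift off a moving reflector: f₂ = f₀ · (v + u)/(v − u) (u > 0 toward emitter).
Rearranging, u = v · (f₂ − f₀)/(f₂ + f₀) = 332 × 2649/107399 ≈ 8.2 m/s.
So the insect is moving at 8.2 m/s toward the emitter.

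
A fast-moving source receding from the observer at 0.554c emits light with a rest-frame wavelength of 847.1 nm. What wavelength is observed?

1581.2 nm

Relativistic Doppler for wavelength: λ' = λ₀ · √((1 + β)/(1 − β)).
λ' = 847.1 × √(1.5540/0.4460) = 847.1 × 1.86663 ≈ 1581.2 nm.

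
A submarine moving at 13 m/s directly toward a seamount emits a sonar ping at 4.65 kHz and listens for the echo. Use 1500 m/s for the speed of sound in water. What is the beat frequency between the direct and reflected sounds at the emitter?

81 Hz

The seamount receives the sound from a moving source: f₁ = f₀ · v/(v − v_e) = 4.65 × 1500/1487 ≈ 4.6907 kHz.
On the return leg the submarine is a moving observer: f₂ = f₁ · (v + v_e)/v = 4.6907 × 1513/1500 ≈ 4.7313 kHz.
Beat against the emitted tone (with f₀ = 4650 Hz): |f₂ − f₀| = 2v_e·f₀/(v − v_e) = 2 × 13 × 4650/1487 ≈ 81 Hz.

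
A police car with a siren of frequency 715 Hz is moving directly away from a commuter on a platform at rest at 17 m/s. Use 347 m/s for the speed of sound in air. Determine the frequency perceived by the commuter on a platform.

682 Hz

Only the source moves, away from the listener, so f' = f · v/(v + v_s).
f' = 715 × 347/(347 + 17) = 715 × 347/364 ≈ 682 Hz.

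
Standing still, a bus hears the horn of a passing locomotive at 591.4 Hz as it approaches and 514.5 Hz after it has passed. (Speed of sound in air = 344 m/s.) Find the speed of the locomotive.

f₁/f₂ = (v + v_s)/(v − v_s), so v_s = v · (f₁ − f₂)/(f₁ + f₂).
v_s = 344 × (591.4 − 514.5)/(591.4 + 514.5) = 344 × 76.9/1105.9 ≈ 23.9 m/s.

23.9 m/s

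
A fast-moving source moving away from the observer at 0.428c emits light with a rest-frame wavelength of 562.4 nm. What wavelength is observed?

888.6 nm

Relativistic Doppler for wavelength: λ' = λ₀ · √((1 + β)/(1 − β)).
λ' = 562.4 × √(1.4280/0.5720) = 562.4 × 1.58003 ≈ 888.6 nm.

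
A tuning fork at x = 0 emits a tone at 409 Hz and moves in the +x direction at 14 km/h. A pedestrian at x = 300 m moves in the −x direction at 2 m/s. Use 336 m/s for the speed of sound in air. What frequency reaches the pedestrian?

14 km/h = 3.889 m/s.
The observer lies on the +x side, so the source is heading toward the observer and the observer is heading toward the source.
With source approaching and observer approaching, f' = f · (v + v_o)/(v − v_s).
f' = 409 × (336 + 2)/(336 − 3.889) = 409 × 338/332.11 ≈ 416 Hz.

416 Hz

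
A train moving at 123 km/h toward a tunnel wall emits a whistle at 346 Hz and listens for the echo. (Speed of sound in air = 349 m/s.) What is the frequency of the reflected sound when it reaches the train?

123 km/h = 34.17 m/s.
The tunnel wall receives the sound from a moving source: f₁ = f₀ · v/(v − v_e) = 346 × 349/314.83 ≈ 384 Hz.
On the return leg the train is a moving observer: f₂ = f₁ · (v + v_e)/v = 384 × 383.17/349 ≈ 421 Hz.
Equivalently f₂ = f₀ · (v + v_e)/(v − v_e).

421 Hz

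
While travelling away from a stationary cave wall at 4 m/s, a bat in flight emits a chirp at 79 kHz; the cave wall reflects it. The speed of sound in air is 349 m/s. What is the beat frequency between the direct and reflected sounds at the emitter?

The cave wall receives the sound from a moving source: f₁ = f₀ · v/(v + v_e) = 79 × 349/353 ≈ 78.105 kHz.
On the return leg the bat in flight is a moving observer: f₂ = f₁ · (v − v_e)/v = 78.105 × 345/349 ≈ 77.210 kHz.
Beat against the emitted tone (with f₀ = 79000 Hz): |f₂ − f₀| = 2v_e·f₀/(v + v_e) = 2 × 4 × 79000/353 ≈ 1790 Hz.

1790 Hz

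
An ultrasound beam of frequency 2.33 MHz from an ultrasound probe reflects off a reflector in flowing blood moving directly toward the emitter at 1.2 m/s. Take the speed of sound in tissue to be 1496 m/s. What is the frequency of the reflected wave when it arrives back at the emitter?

At the reflector in flowing blood (a moving observer), f₁ = f₀ · (v + u)/v = 2.33 × 1497.2/1496 ≈ 2.332 MHz.
On reflection it acts as a source moving toward the stationary detector: f₂ = f₁ · v/(v − u) = 2.332 × 1496/1494.8 ≈ 2.334 MHz.
Equivalently f₂ = f₀ · (v + u)/(v − u).

2.334 MHz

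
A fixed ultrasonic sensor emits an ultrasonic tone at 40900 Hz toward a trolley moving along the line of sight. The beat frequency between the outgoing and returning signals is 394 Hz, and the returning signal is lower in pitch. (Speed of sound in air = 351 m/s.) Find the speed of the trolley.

1.70 m/s

Double Doppler shift off a moving reflector: f₂ = f₀ · (v + u)/(v − u) (u > 0 toward emitter).
Returning signal is lower, so f₂ = f₀ − Δf = 40900 − 394 = 40506 Hz.
Rearranging, u = v · (f₂ − f₀)/(f₂ + f₀) = 351 × -394/81406 ≈ -1.70 m/s.
So the trolley is moving at 1.70 m/s away from the emitter.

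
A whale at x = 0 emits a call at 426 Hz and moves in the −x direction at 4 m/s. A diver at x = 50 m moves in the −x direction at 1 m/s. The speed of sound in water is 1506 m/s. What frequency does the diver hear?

425 Hz

The observer lies on the +x side, so the source is heading away from the observer and the observer is heading toward the source.
Both move, so f' = f · (v + v_o)/(v + v_s).
f' = 426 × (1506 + 1)/(1506 + 4) = 426 × 1507/1510 ≈ 425 Hz.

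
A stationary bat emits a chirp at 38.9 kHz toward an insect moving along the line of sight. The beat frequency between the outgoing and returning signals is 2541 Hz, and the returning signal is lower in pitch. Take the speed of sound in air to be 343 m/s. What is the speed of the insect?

Double Doppler shift off a moving reflector: f₂ = f₀ · (v + u)/(v − u) (u > 0 toward emitter).
Returning signal is lower, so f₂ = f₀ − Δf = 38900 − 2541 = 36359 Hz.
Rearranging, u = v · (f₂ − f₀)/(f₂ + f₀) = 343 × -2541/75259 ≈ -11.6 m/s.
So the insect is moving at 11.6 m/s away from the emitter.

11.6 m/s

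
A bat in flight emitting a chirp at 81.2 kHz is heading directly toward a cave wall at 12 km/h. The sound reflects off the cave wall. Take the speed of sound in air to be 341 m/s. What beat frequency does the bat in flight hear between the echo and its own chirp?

12 km/h = 3.333 m/s.
The cave wall receives the sound from a moving source: f₁ = f₀ · v/(v − v_e) = 81.2 × 341/337.67 ≈ 82.002 kHz.
On the return leg the bat in flight is a moving observer: f₂ = f₁ · (v + v_e)/v = 82.002 × 344.33/341 ≈ 82.803 kHz.
Equivalently f₂ = f₀ · (v + v_e)/(v − v_e).
Beat against the emitted tone (with f₀ = 81200 Hz): |f₂ − f₀| = 2v_e·f₀/(v − v_e) = 2 × 3.333 × 81200/337.67 ≈ 1603 Hz.

1603 Hz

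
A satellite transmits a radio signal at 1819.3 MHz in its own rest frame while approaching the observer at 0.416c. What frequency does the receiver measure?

Relativistic Doppler for frequency: f' = f₀ · √((1 + β)/(1 − β)).
f' = 1819.3 × √(1.4160/0.5840) = 1819.3 × 1.55713 ≈ 2832.9 MHz.

2832.9 MHz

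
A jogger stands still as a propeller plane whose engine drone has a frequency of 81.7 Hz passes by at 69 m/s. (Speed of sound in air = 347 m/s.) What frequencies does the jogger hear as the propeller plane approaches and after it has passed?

102 Hz approaching; 68 Hz receding

Approaching: f₁ = f · v/(v − v_s) = 81.7 × 347/278 ≈ 102 Hz.
Receding: f₂ = f · v/(v + v_s) = 81.7 × 347/416 ≈ 68 Hz.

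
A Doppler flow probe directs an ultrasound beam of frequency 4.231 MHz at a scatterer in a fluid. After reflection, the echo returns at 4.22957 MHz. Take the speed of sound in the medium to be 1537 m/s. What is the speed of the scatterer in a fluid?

Double Doppler shift off a moving reflector: f₂ = f₀ · (v + u)/(v − u) (u > 0 toward emitter).
Rearranging, u = v · (f₂ − f₀)/(f₂ + f₀) = 1537 × -0.00143/8.46057 ≈ -0.26 m/s.
So the scatterer in a fluid is moving at 0.26 m/s away from the emitter.

0.26 m/s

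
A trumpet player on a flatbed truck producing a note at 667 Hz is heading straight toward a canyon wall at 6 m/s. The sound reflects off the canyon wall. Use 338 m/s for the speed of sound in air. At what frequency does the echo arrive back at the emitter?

691 Hz

The canyon wall receives the sound from a moving source: f₁ = f₀ · v/(v − v_e) = 667 × 338/332 ≈ 679 Hz.
On the return leg the trumpet player on a flatbed truck is a moving observer: f₂ = f₁ · (v + v_e)/v = 679 × 344/338 ≈ 691 Hz.
Equivalently f₂ = f₀ · (v + v_e)/(v − v_e).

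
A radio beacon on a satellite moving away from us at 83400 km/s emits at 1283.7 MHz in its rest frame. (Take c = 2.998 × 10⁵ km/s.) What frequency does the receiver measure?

964.7 MHz

β = v/c = 83400/299800 = 0.2782.
Relativistic Doppler for frequency: f' = f₀ · √((1 − β)/(1 + β)).
f' = 1283.7 × √(0.7218/1.2782) = 1283.7 × 0.75148 ≈ 964.7 MHz.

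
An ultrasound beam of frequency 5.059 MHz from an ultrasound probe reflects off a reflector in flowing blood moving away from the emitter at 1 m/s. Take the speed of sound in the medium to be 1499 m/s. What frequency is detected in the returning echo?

5.052 MHz

At the reflector in flowing blood (a moving observer), f₁ = f₀ · (v − u)/v = 5.059 × 1498/1499 ≈ 5.056 MHz.
The reflection then acts as a moving source: f₂ = f₁ · v/(v + u) ≈ 5.052 MHz.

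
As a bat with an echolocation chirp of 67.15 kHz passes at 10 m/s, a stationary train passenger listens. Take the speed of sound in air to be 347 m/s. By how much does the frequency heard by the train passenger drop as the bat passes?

3.87 kHz

Approaching: f₁ = f · v/(v − v_s) = 67.15 × 347/337 ≈ 69.14 kHz.
Receding: f₂ = f · v/(v + v_s) = 67.15 × 347/357 ≈ 65.27 kHz.
Drop: f₁ − f₂ = 2f·v·v_s/(v² − v_s²) = 2 × 67.15 × 347 × 10/(347² − 10²) ≈ 3.87 kHz.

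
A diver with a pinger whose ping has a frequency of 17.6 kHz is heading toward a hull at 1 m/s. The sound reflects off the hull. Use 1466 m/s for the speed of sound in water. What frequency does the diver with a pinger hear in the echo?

17.62 kHz

The hull receives the sound from a moving source: f₁ = f₀ · v/(v − v_e) = 17.6 × 1466/1465 ≈ 17.61 kHz.
On the return leg the diver with a pinger is a moving observer: f₂ = f₁ · (v + v_e)/v = 17.61 × 1467/1466 ≈ 17.62 kHz.
Equivalently f₂ = f₀ · (v + v_e)/(v − v_e).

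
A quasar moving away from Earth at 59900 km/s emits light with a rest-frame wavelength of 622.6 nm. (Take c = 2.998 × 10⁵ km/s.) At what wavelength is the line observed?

β = v/c = 59900/299800 = 0.1998.
Relativistic Doppler for wavelength: λ' = λ₀ · √((1 + β)/(1 − β)).
λ' = 622.6 × √(1.1998/0.8002) = 622.6 × 1.22449 ≈ 762.4 nm.

762.4 nm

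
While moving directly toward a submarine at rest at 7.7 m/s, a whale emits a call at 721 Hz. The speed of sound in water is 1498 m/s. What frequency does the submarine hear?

With the source moving toward a stationary observer, f' = f · v/(v − v_s).
f' = 721 × 1498/(1498 − 7.7) = 721 × 1498/1490 ≈ 725 Hz.

725 Hz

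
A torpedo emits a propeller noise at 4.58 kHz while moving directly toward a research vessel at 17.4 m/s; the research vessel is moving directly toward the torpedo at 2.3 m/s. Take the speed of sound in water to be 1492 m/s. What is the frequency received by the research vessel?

With source approaching and observer approaching, f' = f · (v + v_o)/(v − v_s).
f' = 4.58 × (1492 + 2.3)/(1492 − 17.4) = 4.58 × 1494.3/1474.6 ≈ 4.64 kHz.

4.64 kHz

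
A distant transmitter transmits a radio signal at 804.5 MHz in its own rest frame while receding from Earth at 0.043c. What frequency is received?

770.6 MHz

Relativistic Doppler for frequency: f' = f₀ · √((1 − β)/(1 + β)).
f' = 804.5 × √(0.9570/1.0430) = 804.5 × 0.95789 ≈ 770.6 MHz.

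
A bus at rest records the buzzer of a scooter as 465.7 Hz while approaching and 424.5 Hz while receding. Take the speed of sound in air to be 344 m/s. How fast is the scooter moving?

f₁/f₂ = (v + v_s)/(v − v_s), so v_s = v · (f₁ − f₂)/(f₁ + f₂).
v_s = 344 × (465.7 − 424.5)/(465.7 + 424.5) = 344 × 41.2/890.2 ≈ 15.9 m/s.

15.9 m/s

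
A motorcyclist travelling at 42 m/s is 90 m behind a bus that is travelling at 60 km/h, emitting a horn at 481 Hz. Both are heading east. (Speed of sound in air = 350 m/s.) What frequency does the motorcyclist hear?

514 Hz

60 km/h = 16.67 m/s.
The motorcyclist is behind, so the bus is moving away from it while the motorcyclist is moving toward the bus.
General Doppler shift: f' = f · (v + v_o)/(v + v_s).
f' = 481 × (350 + 42)/(350 + 16.67) = 481 × 392/366.67 ≈ 514 Hz.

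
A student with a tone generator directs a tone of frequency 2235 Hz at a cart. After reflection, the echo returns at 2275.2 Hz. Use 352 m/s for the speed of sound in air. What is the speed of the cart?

3.1 m/s

Double Doppler shift off a moving reflector: f₂ = f₀ · (v + u)/(v − u) (u > 0 toward emitter).
Rearranging, u = v · (f₂ − f₀)/(f₂ + f₀) = 352 × 40.2/4510.2 ≈ 3.1 m/s.
So the cart is moving at 3.1 m/s toward the emitter.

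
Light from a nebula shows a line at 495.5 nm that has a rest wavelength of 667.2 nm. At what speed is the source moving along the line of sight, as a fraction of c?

0.289c

λ'/λ₀ = 0.7427 < 1 (blueshift), so the source is approaching.
λ'/λ₀ = √((1 − β)/(1 + β)) for an approaching source ⇒ β = (1 − r²)/(1 + r²) with r = λ'/λ₀.
β = (1 − 0.5515)/(1 + 0.5515) ≈ 0.289.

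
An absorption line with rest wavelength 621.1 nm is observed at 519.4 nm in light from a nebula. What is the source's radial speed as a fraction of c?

λ'/λ₀ = 0.8363 < 1 (blueshift), so the source is approaching.
λ'/λ₀ = √((1 − β)/(1 + β)) for an approaching source ⇒ β = (1 − r²)/(1 + r²) with r = λ'/λ₀.
β = (1 − 0.6993)/(1 + 0.6993) ≈ 0.177.

0.177c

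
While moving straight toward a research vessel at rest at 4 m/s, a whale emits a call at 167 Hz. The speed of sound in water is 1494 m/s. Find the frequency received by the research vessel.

Moving source, stationary observer: f' = f · v/(v − v_s) since the source is approaching.
f' = 167 × 1494/(1494 − 4) = 167 × 1494/1490 ≈ 167 Hz.

167 Hz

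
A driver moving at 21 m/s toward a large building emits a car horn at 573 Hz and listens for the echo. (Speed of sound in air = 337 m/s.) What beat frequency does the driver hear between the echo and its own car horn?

The large building receives the sound from a moving source: f₁ = f₀ · v/(v − v_e) = 573 × 337/316 ≈ 611.1 Hz.
On the return leg the driver is a moving observer: f₂ = f₁ · (v + v_e)/v = 611.1 × 358/337 ≈ 649.2 Hz.
Equivalently f₂ = f₀ · (v + v_e)/(v − v_e).
Beat against the emitted tone: |f₂ − f₀| = 2v_e·f₀/(v − v_e) = 2 × 21 × 573/316 ≈ 76 Hz.

76 Hz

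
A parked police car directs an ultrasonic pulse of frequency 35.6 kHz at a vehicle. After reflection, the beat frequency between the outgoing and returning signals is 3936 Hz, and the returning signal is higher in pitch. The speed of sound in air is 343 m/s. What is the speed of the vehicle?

Double Doppler shift off a moving reflector: f₂ = f₀ · (v + u)/(v − u) (u > 0 toward emitter).
Returning signal is higher, so f₂ = f₀ + Δf = 35600 + 3936 = 39536 Hz.
Rearranging, u = v · (f₂ − f₀)/(f₂ + f₀) = 343 × 3936/75136 ≈ 18.0 m/s.
So the vehicle is moving at 18.0 m/s toward the emitter.

18.0 m/s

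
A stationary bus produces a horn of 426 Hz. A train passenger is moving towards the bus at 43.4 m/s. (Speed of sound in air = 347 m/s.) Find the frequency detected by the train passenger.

479 Hz

Moving observer, stationary source: f' = f · (v + v_o)/v.
f' = 426 × (347 + 43.4)/347 = 426 × 390.4/347 ≈ 479 Hz.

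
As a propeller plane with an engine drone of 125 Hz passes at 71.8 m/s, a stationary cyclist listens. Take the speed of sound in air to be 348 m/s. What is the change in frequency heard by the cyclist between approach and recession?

Approaching: f₁ = f · v/(v − v_s) = 125 × 348/276.2 ≈ 157.5 Hz.
Receding: f₂ = f · v/(v + v_s) = 125 × 348/419.8 ≈ 103.6 Hz.
Drop: f₁ − f₂ = 2f·v·v_s/(v² − v_s²) = 2 × 125 × 348 × 71.8/(348² − 71.8²) ≈ 53.9 Hz.

53.9 Hz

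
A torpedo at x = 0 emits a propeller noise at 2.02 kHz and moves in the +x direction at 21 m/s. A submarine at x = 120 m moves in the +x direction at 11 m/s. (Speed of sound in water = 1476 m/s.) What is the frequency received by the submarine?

The observer lies on the +x side, so the source is heading toward the observer and the observer is heading away from the source.
With source approaching and observer receding, f' = f · (v − v_o)/(v − v_s).
f' = 2.02 × (1476 − 11)/(1476 − 21) = 2.02 × 1465/1455 ≈ 2.03 kHz.

2.03 kHz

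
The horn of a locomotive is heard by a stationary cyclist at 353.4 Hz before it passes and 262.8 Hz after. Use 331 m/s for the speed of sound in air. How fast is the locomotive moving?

f₁/f₂ = (v + v_s)/(v − v_s), so v_s = v · (f₁ − f₂)/(f₁ + f₂).
v_s = 331 × (353.4 − 262.8)/(353.4 + 262.8) = 331 × 90.6/616.2 ≈ 49 m/s.

49 m/s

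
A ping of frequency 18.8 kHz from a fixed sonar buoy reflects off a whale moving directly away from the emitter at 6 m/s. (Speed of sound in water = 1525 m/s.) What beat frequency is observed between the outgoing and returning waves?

147 Hz

The whale first receives the wave as a moving observer: f₁ = f₀ · (v − u)/v = 18.8 × (1525 − 6)/1525 ≈ 18.7260 kHz.
The reflection then acts as a moving source: f₂ = f₁ · v/(v + u) ≈ 18.6526 kHz.
Beat frequency (with f₀ = 18800 Hz): |f₂ − f₀| = 2u·f₀/(v + u) = 2 × 6 × 18800/1531 ≈ 147 Hz.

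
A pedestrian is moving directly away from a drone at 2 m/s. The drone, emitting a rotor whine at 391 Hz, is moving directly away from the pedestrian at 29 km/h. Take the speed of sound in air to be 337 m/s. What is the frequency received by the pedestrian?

380 Hz

29 km/h = 8.056 m/s.
General Doppler shift: f' = f · (v − v_o)/(v + v_s).
f' = 391 × (337 − 2)/(337 + 8.056) = 391 × 335/345.06 ≈ 380 Hz.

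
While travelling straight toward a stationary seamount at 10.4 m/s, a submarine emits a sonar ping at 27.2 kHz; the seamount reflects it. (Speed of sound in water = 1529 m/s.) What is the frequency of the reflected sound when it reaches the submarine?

The seamount receives the sound from a moving source: f₁ = f₀ · v/(v − v_e) = 27.2 × 1529/1518.6 ≈ 27.4 kHz.
On the return leg the submarine is a moving observer: f₂ = f₁ · (v + v_e)/v = 27.4 × 1539.4/1529 ≈ 27.6 kHz.
Equivalently f₂ = f₀ · (v + v_e)/(v − v_e).

27.6 kHz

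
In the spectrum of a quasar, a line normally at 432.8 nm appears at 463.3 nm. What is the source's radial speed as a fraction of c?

0.068

λ'/λ₀ = 1.0705 > 1 (redshift), so the source is receding.
λ'/λ₀ = √((1 + β)/(1 − β)) for a receding source ⇒ β = (r² − 1)/(r² + 1) with r = λ'/λ₀.
β = (1.1459 − 1)/(1.1459 + 1) ≈ 0.068.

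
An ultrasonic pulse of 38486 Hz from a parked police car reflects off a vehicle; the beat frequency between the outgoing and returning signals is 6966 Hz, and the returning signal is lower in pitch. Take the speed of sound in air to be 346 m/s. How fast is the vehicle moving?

Double Doppler shift off a moving reflector: f₂ = f₀ · (v + u)/(v − u) (u > 0 toward emitter).
Returning signal is lower, so f₂ = f₀ − Δf = 38486 − 6966 = 31520 Hz.
Rearranging, u = v · (f₂ − f₀)/(f₂ + f₀) = 346 × -6966/70006 ≈ -34 m/s.
So the vehicle is moving at 34 m/s away from the emitter.

34 m/s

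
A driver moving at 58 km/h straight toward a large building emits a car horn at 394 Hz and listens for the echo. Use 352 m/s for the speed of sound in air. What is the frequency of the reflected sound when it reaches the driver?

432 Hz

58 km/h = 16.11 m/s.
The large building receives the sound from a moving source: f₁ = f₀ · v/(v − v_e) = 394 × 352/335.89 ≈ 413 Hz.
On the return leg the driver is a moving observer: f₂ = f₁ · (v + v_e)/v = 413 × 368.11/352 ≈ 432 Hz.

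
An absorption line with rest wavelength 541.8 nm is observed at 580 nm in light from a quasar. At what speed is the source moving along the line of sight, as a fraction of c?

λ'/λ₀ = 1.0705 > 1 (redshift), so the source is receding.
λ'/λ₀ = √((1 + β)/(1 − β)) for a receding source ⇒ β = (r² − 1)/(r² + 1) with r = λ'/λ₀.
β = (1.1460 − 1)/(1.1460 + 1) ≈ 0.068.

0.068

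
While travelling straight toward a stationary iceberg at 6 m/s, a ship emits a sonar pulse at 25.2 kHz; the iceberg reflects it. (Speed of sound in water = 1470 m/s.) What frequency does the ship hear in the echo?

The iceberg receives the sound from a moving source: f₁ = f₀ · v/(v − v_e) = 25.2 × 1470/1464 ≈ 25.3 kHz.
On the return leg the ship is a moving observer: f₂ = f₁ · (v + v_e)/v = 25.3 × 1476/1470 ≈ 25.4 kHz.
Equivalently f₂ = f₀ · (v + v_e)/(v − v_e).

25.4 kHz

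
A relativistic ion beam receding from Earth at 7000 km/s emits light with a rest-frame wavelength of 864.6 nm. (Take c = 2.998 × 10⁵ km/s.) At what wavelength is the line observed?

β = v/c = 7000/299800 = 0.0233.
Relativistic Doppler for wavelength: λ' = λ₀ · √((1 + β)/(1 − β)).
λ' = 864.6 × √(1.0233/0.9767) = 864.6 × 1.02363 ≈ 885.0 nm.

885.0 nm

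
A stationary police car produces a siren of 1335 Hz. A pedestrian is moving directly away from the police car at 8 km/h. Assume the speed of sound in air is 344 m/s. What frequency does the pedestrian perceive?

8 km/h = 2.222 m/s.
Moving observer, stationary source: f' = f · (v − v_o)/v.
f' = 1335 × (344 − 2.222)/344 = 1335 × 341.78/344 ≈ 1326 Hz.

1326 Hz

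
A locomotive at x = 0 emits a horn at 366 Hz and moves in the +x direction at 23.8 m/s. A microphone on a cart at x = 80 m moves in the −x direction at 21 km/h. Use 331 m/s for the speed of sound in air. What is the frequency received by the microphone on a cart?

401 Hz

21 km/h = 5.833 m/s.
The observer lies on the +x side, so the source is heading toward the observer and the observer is heading toward the source.
With source approaching and observer approaching, f' = f · (v + v_o)/(v − v_s).
f' = 366 × (331 + 5.833)/(331 − 23.8) = 366 × 336.83/307.2 ≈ 401 Hz.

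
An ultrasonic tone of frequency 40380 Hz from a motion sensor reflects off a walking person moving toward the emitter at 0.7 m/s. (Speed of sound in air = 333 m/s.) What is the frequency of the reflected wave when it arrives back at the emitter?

At the walking person (a moving observer), f₁ = f₀ · (v + u)/v = 40380 × 333.7/333 ≈ 40465 Hz.
On reflection it acts as a source moving toward the stationary detector: f₂ = f₁ · v/(v − u) = 40465 × 333/332.3 ≈ 40550 Hz.
Equivalently f₂ = f₀ · (v + u)/(v − u).

40550 Hz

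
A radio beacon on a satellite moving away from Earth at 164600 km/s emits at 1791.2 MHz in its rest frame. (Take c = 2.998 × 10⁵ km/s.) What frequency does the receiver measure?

β = v/c = 164600/299800 = 0.5490.
Relativistic Doppler for frequency: f' = f₀ · √((1 − β)/(1 + β)).
f' = 1791.2 × √(0.4510/1.5490) = 1791.2 × 0.53956 ≈ 966.5 MHz.

966.5 MHz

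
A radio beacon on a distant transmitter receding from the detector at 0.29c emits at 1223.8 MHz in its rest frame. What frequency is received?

907.9 MHz

Relativistic Doppler for frequency: f' = f₀ · √((1 − β)/(1 + β)).
f' = 1223.8 × √(0.7100/1.2900) = 1223.8 × 0.74188 ≈ 907.9 MHz.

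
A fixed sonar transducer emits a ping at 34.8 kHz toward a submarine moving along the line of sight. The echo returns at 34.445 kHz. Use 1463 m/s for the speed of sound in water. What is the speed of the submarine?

7.5 m/s

Double Doppler shift off a moving reflector: f₂ = f₀ · (v + u)/(v − u) (u > 0 toward emitter).
Rearranging, u = v · (f₂ − f₀)/(f₂ + f₀) = 1463 × -0.355/69.245 ≈ -7.5 m/s.
So the submarine is moving at 7.5 m/s away from the emitter.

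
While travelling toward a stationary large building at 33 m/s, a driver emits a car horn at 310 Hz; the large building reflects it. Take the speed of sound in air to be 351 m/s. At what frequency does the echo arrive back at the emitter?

The large building receives the sound from a moving source: f₁ = f₀ · v/(v − v_e) = 310 × 351/318 ≈ 342 Hz.
On the return leg the driver is a moving observer: f₂ = f₁ · (v + v_e)/v = 342 × 384/351 ≈ 374 Hz.
Equivalently f₂ = f₀ · (v + v_e)/(v − v_e).

374 Hz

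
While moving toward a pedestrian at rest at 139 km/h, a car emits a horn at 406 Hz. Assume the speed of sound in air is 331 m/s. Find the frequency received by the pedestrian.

460 Hz

139 km/h = 38.61 m/s.
Only the source moves, toward the listener, so f' = f · v/(v − v_s).
f' = 406 × 331/(331 − 38.61) = 406 × 331/292.4 ≈ 460 Hz.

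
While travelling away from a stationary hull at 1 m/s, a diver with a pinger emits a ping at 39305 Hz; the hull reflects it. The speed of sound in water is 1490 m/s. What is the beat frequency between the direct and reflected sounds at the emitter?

The hull receives the sound from a moving source: f₁ = f₀ · v/(v + v_e) = 39305 × 1490/1491 ≈ 39278.6 Hz.
On the return leg the diver with a pinger is a moving observer: f₂ = f₁ · (v − v_e)/v = 39278.6 × 1489/1490 ≈ 39252.3 Hz.
Equivalently f₂ = f₀ · (v − v_e)/(v + v_e).
Beat against the emitted tone: |f₂ − f₀| = 2v_e·f₀/(v + v_e) = 2 × 1 × 39305/1491 ≈ 52.7 Hz.

52.7 Hz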